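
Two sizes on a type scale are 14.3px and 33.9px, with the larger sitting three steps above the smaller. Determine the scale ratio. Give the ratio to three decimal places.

1.333

The ratio satisfies 14.3 × r³ = 33.9, so r = (33.9 / 14.3)^(1/3).
r = 2.3706^(1/3) ≈ 1.3334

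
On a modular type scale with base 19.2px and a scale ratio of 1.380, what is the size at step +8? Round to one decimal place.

Every step multiplies by the scale ratio.
19.2 × 1.380⁸ = 19.2 × 13.15324 ≈ 252.54

252.5px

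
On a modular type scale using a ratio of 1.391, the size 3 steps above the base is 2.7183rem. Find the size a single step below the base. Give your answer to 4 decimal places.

2.7183 ÷ 1.391⁴ = 2.7183 ÷ 3.74376 ≈ 0.7261

0.7261rem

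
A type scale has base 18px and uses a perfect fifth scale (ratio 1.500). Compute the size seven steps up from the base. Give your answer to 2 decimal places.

307.55px

18.0 × 1.500⁷ = 18.0 × 17.08594 ≈ 307.55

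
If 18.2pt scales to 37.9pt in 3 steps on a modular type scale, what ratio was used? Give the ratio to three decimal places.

1.277

r³ = 37.9 / 18.2, so r = (37.9/18.2)^(1/3).
r = 2.0824^(1/3) ≈ 1.2770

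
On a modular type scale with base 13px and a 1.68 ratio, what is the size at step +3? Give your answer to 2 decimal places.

61.64px

A modular type scale is a geometric sequence: sizeₙ = base × rⁿ.
13.0 × 1.68³ = 13.0 × 4.74163 ≈ 61.64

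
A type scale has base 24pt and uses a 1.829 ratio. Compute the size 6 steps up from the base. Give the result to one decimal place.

898.4pt

Each step on a modular scale multiplies by the ratio, so the size n steps from the base is base × ratioⁿ.
24.0 × 1.829⁶ = 24.0 × 37.43538 ≈ 898.45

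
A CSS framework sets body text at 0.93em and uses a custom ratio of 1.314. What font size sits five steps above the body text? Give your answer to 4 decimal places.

3.6430em

Every step multiplies by the scale ratio.
0.93 × 1.314⁵ = 0.93 × 3.91721 ≈ 3.6430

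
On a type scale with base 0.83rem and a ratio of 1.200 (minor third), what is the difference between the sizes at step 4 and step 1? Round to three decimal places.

Step 1: 0.83 × 1.200 = 0.99600rem
Step 4: 0.83 × 1.200⁴ = 1.72109rem
Difference: 1.72109 − 0.99600 = 0.72509rem

0.725rem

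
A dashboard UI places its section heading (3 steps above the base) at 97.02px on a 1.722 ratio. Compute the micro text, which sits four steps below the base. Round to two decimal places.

97.02 ÷ 1.722⁷ = 97.02 ÷ 44.89852 ≈ 2.161

2.16px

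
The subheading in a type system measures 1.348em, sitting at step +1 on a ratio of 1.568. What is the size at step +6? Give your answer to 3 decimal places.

12.777em

The gap is 6 − (1) = 5 steps, so the factor is 1.568^5.
1.348 × 1.568⁵ = 1.348 × 9.47830 ≈ 12.777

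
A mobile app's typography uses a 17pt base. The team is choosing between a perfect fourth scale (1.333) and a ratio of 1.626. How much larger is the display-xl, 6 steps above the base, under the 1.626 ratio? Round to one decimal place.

Perfect fourth: 17.0 × 1.333⁶ = 95.374pt
At 1.626: 17.0 × 1.626⁶ = 314.175pt
Difference: 314.175 − 95.374 = 218.801pt

218.8pt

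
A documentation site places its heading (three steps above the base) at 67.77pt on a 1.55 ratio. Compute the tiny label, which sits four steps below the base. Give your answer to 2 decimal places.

3.15pt

67.77 ÷ 1.55⁷ = 67.77 ÷ 21.49423 ≈ 3.153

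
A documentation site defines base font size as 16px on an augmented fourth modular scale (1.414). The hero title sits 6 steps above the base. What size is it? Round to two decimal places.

Every step multiplies by the scale ratio.
16.0 × 1.414⁶ = 16.0 × 7.99275 ≈ 127.88

127.88px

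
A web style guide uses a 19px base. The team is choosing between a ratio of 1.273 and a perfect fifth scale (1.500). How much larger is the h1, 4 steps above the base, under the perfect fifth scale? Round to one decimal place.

46.3px

At 1.273: 19.0 × 1.273⁴ = 49.896px
Perfect fifth: 19.0 × 1.500⁴ = 96.188px
Difference: 96.188 − 49.896 = 46.292px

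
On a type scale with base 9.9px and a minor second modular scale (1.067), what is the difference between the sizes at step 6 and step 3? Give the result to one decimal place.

2.6px

Step 3: 9.9 × 1.067³ = 12.026px
Step 6: 9.9 × 1.067⁶ = 14.609px
Difference: 14.609 − 12.026 = 2.583px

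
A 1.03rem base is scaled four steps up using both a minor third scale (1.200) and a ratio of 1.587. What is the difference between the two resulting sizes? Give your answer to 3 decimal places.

Minor third: 1.03 × 1.200⁴ = 2.13581rem
At 1.587: 1.03 × 1.587⁴ = 6.53349rem
Difference: 6.53349 − 2.13581 = 4.39768rem

4.398rem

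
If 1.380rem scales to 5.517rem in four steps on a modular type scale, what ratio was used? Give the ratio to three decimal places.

The ratio satisfies 1.380 × r⁴ = 5.517, so r = (5.517 / 1.380)^(1/4).
r = 3.9978^(1/4) ≈ 1.4140

1.414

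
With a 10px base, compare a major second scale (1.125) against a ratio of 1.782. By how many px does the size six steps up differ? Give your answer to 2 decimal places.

Major second: 10.0 × 1.125⁶ = 20.2729px
At 1.782: 10.0 × 1.782⁶ = 320.2183px
Difference: 320.2183 − 20.2729 = 299.9454px

299.95px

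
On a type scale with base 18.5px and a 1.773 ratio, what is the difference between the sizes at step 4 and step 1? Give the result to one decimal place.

150.0px

Step 1: 18.5 × 1.773 = 32.800px
Step 4: 18.5 × 1.773⁴ = 182.813px
Difference: 182.813 − 32.800 = 150.013px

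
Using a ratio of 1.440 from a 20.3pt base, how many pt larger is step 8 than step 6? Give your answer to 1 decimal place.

194.3pt

Step 6: 20.3 × 1.440⁶ = 180.997pt
Step 8: 20.3 × 1.440⁸ = 375.315pt
Difference: 375.315 − 180.997 = 194.318pt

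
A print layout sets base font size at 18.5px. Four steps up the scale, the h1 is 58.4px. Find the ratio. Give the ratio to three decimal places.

1.333

The ratio satisfies 18.5 × r⁴ = 58.4, so r = (58.4 / 18.5)^(1/4).
r = 3.1568^(1/4) ≈ 1.3329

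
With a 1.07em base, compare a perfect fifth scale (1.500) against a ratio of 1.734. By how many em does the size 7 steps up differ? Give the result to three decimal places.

32.153em

Perfect fifth: 1.07 × 1.500⁷ = 18.28195em
At 1.734: 1.07 × 1.734⁷ = 50.43447em
Difference: 50.43447 − 18.28195 = 32.15252em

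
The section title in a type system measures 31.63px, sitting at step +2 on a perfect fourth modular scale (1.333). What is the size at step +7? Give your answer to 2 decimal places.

The gap is 7 − (2) = 5 steps, so the factor is 1.333^5.
31.63 × 1.333⁵ = 31.63 × 4.20873 ≈ 133.122

133.12px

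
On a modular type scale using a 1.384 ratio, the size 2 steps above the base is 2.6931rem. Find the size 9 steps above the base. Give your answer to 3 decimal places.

2.6931 × 1.384⁷ = 2.6931 × 9.72641 ≈ 26.194

26.194rem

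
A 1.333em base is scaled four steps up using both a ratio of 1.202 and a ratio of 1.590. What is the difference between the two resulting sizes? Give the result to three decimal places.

At 1.202: 1.333 × 1.202⁴ = 2.78258em
At 1.590: 1.333 × 1.590⁴ = 8.51959em
Difference: 8.51959 − 2.78258 = 5.73701em

5.737em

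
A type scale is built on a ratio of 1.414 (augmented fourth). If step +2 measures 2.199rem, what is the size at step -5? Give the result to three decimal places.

2.199 ÷ 1.414⁷ = 2.199 ÷ 11.30175 ≈ 0.195

0.195rem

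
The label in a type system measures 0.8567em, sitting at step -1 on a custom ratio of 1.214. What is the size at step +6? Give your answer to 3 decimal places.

3.329em

Moving from step -1 to step +6 is 7 steps up, so multiply by r⁷.
0.8567 × 1.214⁷ = 0.8567 × 3.88625 ≈ 3.329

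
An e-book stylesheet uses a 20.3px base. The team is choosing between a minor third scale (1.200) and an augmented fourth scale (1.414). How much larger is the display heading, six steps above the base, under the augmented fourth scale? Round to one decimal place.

Minor third: 20.3 × 1.200⁶ = 60.615px
Augmented fourth: 20.3 × 1.414⁶ = 162.253px
Difference: 162.253 − 60.615 = 101.638px

101.6px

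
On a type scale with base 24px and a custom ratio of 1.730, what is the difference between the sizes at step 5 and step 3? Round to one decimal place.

247.6px

Step 3: 24.0 × 1.730³ = 124.265px
Step 5: 24.0 × 1.730⁵ = 371.913px
Difference: 371.913 − 124.265 = 247.648px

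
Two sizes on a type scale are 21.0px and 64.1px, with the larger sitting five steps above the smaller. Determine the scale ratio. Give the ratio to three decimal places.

1.250

r⁵ = 64.1 / 21.0, so r = (64.1/21.0)^(1/5).
r = 3.0524^(1/5) ≈ 1.2501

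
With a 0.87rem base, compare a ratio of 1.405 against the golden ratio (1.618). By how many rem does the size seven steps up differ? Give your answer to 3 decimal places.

At 1.405: 0.87 × 1.405⁷ = 9.40272rem
Golden ratio: 0.87 × 1.618⁷ = 25.25625rem
Difference: 25.25625 − 9.40272 = 15.85353rem

15.854rem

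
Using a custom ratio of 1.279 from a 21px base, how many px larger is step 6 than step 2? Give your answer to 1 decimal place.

57.6px

Step 2: 21.0 × 1.279² = 34.353px
Step 6: 21.0 × 1.279⁶ = 91.927px
Difference: 91.927 − 34.353 = 57.574px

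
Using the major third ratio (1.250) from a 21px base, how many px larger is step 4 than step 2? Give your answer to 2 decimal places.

Step 2: 21.0 × 1.250² = 32.8125px
Step 4: 21.0 × 1.250⁴ = 51.2695px
Difference: 51.2695 − 32.8125 = 18.4570px

18.46px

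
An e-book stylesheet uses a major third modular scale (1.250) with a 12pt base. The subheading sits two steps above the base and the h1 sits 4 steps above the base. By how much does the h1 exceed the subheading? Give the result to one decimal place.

10.5pt

Step 2: 12.0 × 1.250² = 18.750pt
Step 4: 12.0 × 1.250⁴ = 29.297pt
Difference: 29.297 − 18.750 = 10.547pt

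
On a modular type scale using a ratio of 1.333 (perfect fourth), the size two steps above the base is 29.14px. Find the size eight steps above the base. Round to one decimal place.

Moving from step +2 to step +8 is 6 steps up, so multiply by r⁶.
29.14 × 1.333⁶ = 29.14 × 5.61023 ≈ 163.482

163.5px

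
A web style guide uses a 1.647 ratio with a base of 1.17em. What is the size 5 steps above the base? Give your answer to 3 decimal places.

14.179em

1.17 × 1.647⁵ = 1.17 × 12.11903 ≈ 14.179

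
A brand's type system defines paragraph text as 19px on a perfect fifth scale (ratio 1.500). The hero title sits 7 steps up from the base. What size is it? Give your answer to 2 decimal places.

324.63px

19.0 × 1.500⁷ = 19.0 × 17.08594 ≈ 324.63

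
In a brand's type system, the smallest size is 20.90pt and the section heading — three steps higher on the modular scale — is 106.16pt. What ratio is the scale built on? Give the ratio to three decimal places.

1.719

r³ = 106.16 / 20.90, so r = (106.16/20.90)^(1/3).
r = 5.0794^(1/3) ≈ 1.7190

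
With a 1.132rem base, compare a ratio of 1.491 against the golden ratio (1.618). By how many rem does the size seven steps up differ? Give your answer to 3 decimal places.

14.319rem

At 1.491: 1.132 × 1.491⁷ = 18.54342rem
Golden ratio: 1.132 × 1.618⁷ = 32.86216rem
Difference: 32.86216 − 18.54342 = 14.31874rem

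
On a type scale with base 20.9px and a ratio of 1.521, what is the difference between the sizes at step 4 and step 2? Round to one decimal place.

Step 2: 20.9 × 1.521² = 48.351px
Step 4: 20.9 × 1.521⁴ = 111.857px
Difference: 111.857 − 48.351 = 63.506px

63.5px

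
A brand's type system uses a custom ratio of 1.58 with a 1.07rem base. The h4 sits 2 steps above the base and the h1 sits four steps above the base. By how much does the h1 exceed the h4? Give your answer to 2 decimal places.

4.00rem

Step 2: 1.07 × 1.58² = 2.6711rem
Step 4: 1.07 × 1.58⁴ = 6.6683rem
Difference: 6.6683 − 2.6711 = 3.9972rem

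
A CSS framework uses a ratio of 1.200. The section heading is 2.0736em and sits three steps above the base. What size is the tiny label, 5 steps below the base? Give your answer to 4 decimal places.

0.4823em

The gap is -5 − (3) = -8 steps, so the factor is 1.200^-8.
2.0736 ÷ 1.200⁸ = 2.0736 ÷ 4.29982 ≈ 0.4823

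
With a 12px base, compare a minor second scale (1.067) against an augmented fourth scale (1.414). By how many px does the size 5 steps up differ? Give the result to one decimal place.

Minor second: 12.0 × 1.067⁵ = 16.596px
Augmented fourth: 12.0 × 1.414⁵ = 67.831px
Difference: 67.831 − 16.596 = 51.235px

51.2px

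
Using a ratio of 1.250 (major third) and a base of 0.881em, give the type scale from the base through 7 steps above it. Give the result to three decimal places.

Step 0: 0.881em
Step 1: 0.881 × 1.250 = 1.101
Step 2: 0.881 × 1.250² = 1.377
Step 3: 0.881 × 1.250³ = 1.721
Step 4: 0.881 × 1.250⁴ = 2.151
Step 5: 0.881 × 1.250⁵ = 2.689
Step 6: 0.881 × 1.250⁶ = 3.361
Step 7: 0.881 × 1.250⁷ = 4.201

0.881em, 1.101em, 1.377em, 1.721em, 2.151em, 2.689em, 3.361em, 4.201em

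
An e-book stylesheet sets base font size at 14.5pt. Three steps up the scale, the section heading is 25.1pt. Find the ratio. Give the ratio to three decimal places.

1.201

r³ = 25.1 / 14.5, so r = (25.1/14.5)^(1/3).
r = 1.7310^(1/3) ≈ 1.2007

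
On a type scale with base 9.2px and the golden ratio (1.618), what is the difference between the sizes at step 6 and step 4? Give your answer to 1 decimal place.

Step 4: 9.2 × 1.618⁴ = 63.052px
Step 6: 9.2 × 1.618⁶ = 165.066px
Difference: 165.066 − 63.052 = 102.014px

102.0px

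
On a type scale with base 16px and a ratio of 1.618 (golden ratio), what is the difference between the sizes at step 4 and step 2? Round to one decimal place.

Step 2: 16.0 × 1.618² = 41.887px
Step 4: 16.0 × 1.618⁴ = 109.656px
Difference: 109.656 − 41.887 = 67.769px

67.8px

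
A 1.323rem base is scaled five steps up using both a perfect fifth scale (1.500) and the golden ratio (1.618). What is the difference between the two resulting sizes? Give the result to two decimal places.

Perfect fifth: 1.323 × 1.500⁵ = 10.0465rem
Golden ratio: 1.323 × 1.618⁵ = 14.6708rem
Difference: 14.6708 − 10.0465 = 4.6243rem

4.62rem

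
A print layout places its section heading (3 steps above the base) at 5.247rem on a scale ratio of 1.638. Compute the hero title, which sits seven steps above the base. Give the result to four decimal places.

37.7717rem

5.247 × 1.638⁴ = 5.247 × 7.19873 ≈ 37.7717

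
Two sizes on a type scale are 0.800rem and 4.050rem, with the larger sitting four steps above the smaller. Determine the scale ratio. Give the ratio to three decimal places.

The ratio satisfies 0.800 × r⁴ = 4.050, so r = (4.050 / 0.800)^(1/4).
r = 5.0625^(1/4) ≈ 1.5000

1.500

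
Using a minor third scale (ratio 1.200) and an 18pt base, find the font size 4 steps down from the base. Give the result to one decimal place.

8.7pt

18.0 ÷ 1.200⁴ = 18.0 ÷ 2.07360 ≈ 8.68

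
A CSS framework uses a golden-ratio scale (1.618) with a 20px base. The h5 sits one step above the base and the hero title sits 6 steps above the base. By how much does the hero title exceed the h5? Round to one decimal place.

326.5px

Step 1: 20.0 × 1.618 = 32.360px
Step 6: 20.0 × 1.618⁶ = 358.840px
Difference: 358.840 − 32.360 = 326.480px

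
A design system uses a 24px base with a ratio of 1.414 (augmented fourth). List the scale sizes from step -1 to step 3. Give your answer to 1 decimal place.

17.0px, 24.0px, 33.9px, 48.0px, 67.9px

Step -1: 24.0 ÷ 1.414 = 17.0
Step 0: 24px
Step 1: 24.0 × 1.414 = 33.9
Step 2: 24.0 × 1.414² = 48.0
Step 3: 24.0 × 1.414³ = 67.9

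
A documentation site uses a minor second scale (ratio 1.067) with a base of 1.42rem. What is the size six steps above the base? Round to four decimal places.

1.42 × 1.067⁶ = 1.42 × 1.47566 ≈ 2.0954

2.0954rem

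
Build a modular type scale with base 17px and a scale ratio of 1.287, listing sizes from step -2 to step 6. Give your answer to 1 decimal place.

10.3px, 13.2px, 17.0px, 21.9px, 28.2px, 36.2px, 46.6px, 60.0px, 77.3px

Step -2: 17.0 ÷ 1.287² = 10.3
Step -1: 17.0 ÷ 1.287 = 13.2
Step 0: 17px
Step 1: 17.0 × 1.287 = 21.9
Step 2: 17.0 × 1.287² = 28.2
Step 3: 17.0 × 1.287³ = 36.2
Step 4: 17.0 × 1.287⁴ = 46.6
Step 5: 17.0 × 1.287⁵ = 60.0
Step 6: 17.0 × 1.287⁶ = 77.3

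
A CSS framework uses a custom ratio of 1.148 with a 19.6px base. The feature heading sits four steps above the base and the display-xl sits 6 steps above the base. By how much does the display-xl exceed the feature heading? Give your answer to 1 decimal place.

10.8px

Step 4: 19.6 × 1.148⁴ = 34.043px
Step 6: 19.6 × 1.148⁶ = 44.865px
Difference: 44.865 − 34.043 = 10.822px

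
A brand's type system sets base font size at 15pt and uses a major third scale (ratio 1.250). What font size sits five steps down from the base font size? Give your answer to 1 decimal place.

Every step multiplies by the scale ratio.
15.0 ÷ 1.250⁵ = 15.0 ÷ 3.05176 ≈ 4.92

4.9pt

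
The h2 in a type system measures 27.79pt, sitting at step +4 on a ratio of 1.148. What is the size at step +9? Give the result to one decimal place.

The gap is 9 − (4) = 5 steps, so the factor is 1.148^5.
27.79 × 1.148⁵ = 27.79 × 1.99393 ≈ 55.411

55.4pt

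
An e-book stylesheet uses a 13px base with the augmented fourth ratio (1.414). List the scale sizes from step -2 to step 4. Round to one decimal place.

6.5px, 9.2px, 13.0px, 18.4px, 26.0px, 36.8px, 52.0px

Step -2: 13.0 ÷ 1.414² = 6.5
Step -1: 13.0 ÷ 1.414 = 9.2
Step 0: 13px
Step 1: 13.0 × 1.414 = 18.4
Step 2: 13.0 × 1.414² = 26.0
Step 3: 13.0 × 1.414³ = 36.8
Step 4: 13.0 × 1.414⁴ = 52.0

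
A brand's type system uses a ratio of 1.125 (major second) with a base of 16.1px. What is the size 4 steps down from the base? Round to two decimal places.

10.05px

16.1 ÷ 1.125⁴ = 16.1 ÷ 1.60181 ≈ 10.05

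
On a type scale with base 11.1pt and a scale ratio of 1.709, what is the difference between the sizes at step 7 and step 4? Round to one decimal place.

Step 4: 11.1 × 1.709⁴ = 94.687pt
Step 7: 11.1 × 1.709⁷ = 472.626pt
Difference: 472.626 − 94.687 = 377.939pt

377.9pt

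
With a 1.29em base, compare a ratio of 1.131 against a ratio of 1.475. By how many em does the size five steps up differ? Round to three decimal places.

6.619em

At 1.131: 1.29 × 1.131⁵ = 2.38728em
At 1.475: 1.29 × 1.475⁵ = 9.00637em
Difference: 9.00637 − 2.38728 = 6.61909em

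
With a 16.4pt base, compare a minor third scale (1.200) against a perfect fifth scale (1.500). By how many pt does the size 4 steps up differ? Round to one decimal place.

49.0pt

Minor third: 16.4 × 1.200⁴ = 34.007pt
Perfect fifth: 16.4 × 1.500⁴ = 83.025pt
Difference: 83.025 − 34.007 = 49.018pt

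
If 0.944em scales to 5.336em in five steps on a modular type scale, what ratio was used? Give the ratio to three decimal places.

1.414

r⁵ = 5.336 / 0.944, so r = (5.336/0.944)^(1/5).
r = 5.6525^(1/5) ≈ 1.4140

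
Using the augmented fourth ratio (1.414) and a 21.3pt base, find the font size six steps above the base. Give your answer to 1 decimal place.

170.2pt

21.3 × 1.414⁶ = 21.3 × 7.99275 ≈ 170.25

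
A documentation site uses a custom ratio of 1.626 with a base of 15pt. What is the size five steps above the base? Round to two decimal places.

170.49pt

15.0 × 1.626⁵ = 15.0 × 11.36587 ≈ 170.49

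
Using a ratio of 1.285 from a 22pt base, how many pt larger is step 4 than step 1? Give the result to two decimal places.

Step 1: 22.0 × 1.285 = 28.2700pt
Step 4: 22.0 × 1.285⁴ = 59.9840pt
Difference: 59.9840 − 28.2700 = 31.7140pt

31.71pt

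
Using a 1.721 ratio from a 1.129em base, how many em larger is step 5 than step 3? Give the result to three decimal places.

Step 3: 1.129 × 1.721³ = 5.75488em
Step 5: 1.129 × 1.721⁵ = 17.04505em
Difference: 17.04505 − 5.75488 = 11.29017em

11.290em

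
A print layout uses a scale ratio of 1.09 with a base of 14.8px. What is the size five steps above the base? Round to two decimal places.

Each step on a modular scale multiplies by the ratio, so the size n steps from the base is base × ratioⁿ.
14.8 × 1.09⁵ = 14.8 × 1.53862 ≈ 22.77

22.77px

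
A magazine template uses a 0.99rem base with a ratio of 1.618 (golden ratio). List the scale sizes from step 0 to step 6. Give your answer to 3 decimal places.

0.990rem, 1.602rem, 2.592rem, 4.193rem, 6.785rem, 10.978rem, 17.763rem

Step 0: 0.99rem
Step 1: 0.99 × 1.618 = 1.602
Step 2: 0.99 × 1.618² = 2.592
Step 3: 0.99 × 1.618³ = 4.193
Step 4: 0.99 × 1.618⁴ = 6.785
Step 5: 0.99 × 1.618⁵ = 10.978
Step 6: 0.99 × 1.618⁶ = 17.763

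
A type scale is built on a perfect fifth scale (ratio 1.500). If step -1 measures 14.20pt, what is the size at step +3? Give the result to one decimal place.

The gap is 3 − (-1) = 4 steps, so the factor is 1.500^4.
14.20 × 1.500⁴ = 14.20 × 5.06250 ≈ 71.888

71.9pt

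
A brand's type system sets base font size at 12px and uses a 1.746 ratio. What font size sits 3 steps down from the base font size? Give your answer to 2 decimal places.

2.25px

12.0 ÷ 1.746³ = 12.0 ÷ 5.32271 ≈ 2.25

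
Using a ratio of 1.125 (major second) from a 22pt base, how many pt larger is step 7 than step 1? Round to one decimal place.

25.4pt

Step 1: 22.0 × 1.125 = 24.750pt
Step 7: 22.0 × 1.125⁷ = 50.175pt
Difference: 50.175 − 24.750 = 25.425pt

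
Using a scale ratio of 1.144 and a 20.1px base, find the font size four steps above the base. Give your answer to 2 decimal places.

A modular type scale is a geometric sequence: sizeₙ = base × rⁿ.
20.1 × 1.144⁴ = 20.1 × 1.71279 ≈ 34.43

34.43px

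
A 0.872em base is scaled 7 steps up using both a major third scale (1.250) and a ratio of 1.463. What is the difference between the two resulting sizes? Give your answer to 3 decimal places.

8.351em

Major third: 0.872 × 1.250⁷ = 4.15802em
At 1.463: 0.872 × 1.463⁷ = 12.50912em
Difference: 12.50912 − 4.15802 = 8.35110em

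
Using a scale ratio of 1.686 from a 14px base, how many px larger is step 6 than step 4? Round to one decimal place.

208.4px

Step 4: 14.0 × 1.686⁴ = 113.125px
Step 6: 14.0 × 1.686⁶ = 321.568px
Difference: 321.568 − 113.125 = 208.443px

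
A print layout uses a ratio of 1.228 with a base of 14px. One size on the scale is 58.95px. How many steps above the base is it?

7

1.228ⁿ = 58.95 / 14 = 4.2107
n = ln(4.2107) / ln(1.228) = 1.4376 / 0.2054 ≈ 7.00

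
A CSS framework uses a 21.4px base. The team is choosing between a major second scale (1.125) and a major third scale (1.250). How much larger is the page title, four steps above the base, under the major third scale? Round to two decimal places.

17.97px

Major second: 21.4 × 1.125⁴ = 34.2787px
Major third: 21.4 × 1.250⁴ = 52.2461px
Difference: 52.2461 − 34.2787 = 17.9674px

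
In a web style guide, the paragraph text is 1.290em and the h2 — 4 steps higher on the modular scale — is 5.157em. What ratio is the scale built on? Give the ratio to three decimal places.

The ratio satisfies 1.290 × r⁴ = 5.157, so r = (5.157 / 1.290)^(1/4).
r = 3.9977^(1/4) ≈ 1.4140

1.414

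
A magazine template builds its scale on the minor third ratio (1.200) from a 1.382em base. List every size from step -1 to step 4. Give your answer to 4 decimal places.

Step -1: 1.382 ÷ 1.200 = 1.1517
Step 0: 1.382em
Step 1: 1.382 × 1.200 = 1.6584
Step 2: 1.382 × 1.200² = 1.9901
Step 3: 1.382 × 1.200³ = 2.3881
Step 4: 1.382 × 1.200⁴ = 2.8657

1.1517em, 1.3820em, 1.6584em, 1.9901em, 2.3881em, 2.8657em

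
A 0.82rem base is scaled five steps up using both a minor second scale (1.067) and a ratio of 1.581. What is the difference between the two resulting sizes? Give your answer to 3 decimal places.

6.966rem

Minor second: 0.82 × 1.067⁵ = 1.13406rem
At 1.581: 0.82 × 1.581⁵ = 8.09978rem
Difference: 8.09978 − 1.13406 = 6.96572rem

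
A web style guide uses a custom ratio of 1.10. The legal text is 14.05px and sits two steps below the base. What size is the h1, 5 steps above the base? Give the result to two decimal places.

27.38px

14.05 × 1.10⁷ = 14.05 × 1.94872 ≈ 27.379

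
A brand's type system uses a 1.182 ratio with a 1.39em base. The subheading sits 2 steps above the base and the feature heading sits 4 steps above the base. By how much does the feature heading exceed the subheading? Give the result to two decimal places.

Step 2: 1.39 × 1.182² = 1.9420em
Step 4: 1.39 × 1.182⁴ = 2.7132em
Difference: 2.7132 − 1.9420 = 0.7712em

0.77em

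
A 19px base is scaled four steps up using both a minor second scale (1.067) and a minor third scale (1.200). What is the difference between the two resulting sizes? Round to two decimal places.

14.77px

Minor second: 19.0 × 1.067⁴ = 24.6270px
Minor third: 19.0 × 1.200⁴ = 39.3984px
Difference: 39.3984 − 24.6270 = 14.7714px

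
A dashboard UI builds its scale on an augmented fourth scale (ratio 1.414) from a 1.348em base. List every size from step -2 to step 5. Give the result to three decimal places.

Step -2: 1.348 ÷ 1.414² = 0.674
Step -1: 1.348 ÷ 1.414 = 0.953
Step 0: 1.348em
Step 1: 1.348 × 1.414 = 1.906
Step 2: 1.348 × 1.414² = 2.695
Step 3: 1.348 × 1.414³ = 3.811
Step 4: 1.348 × 1.414⁴ = 5.389
Step 5: 1.348 × 1.414⁵ = 7.620

0.674em, 0.953em, 1.348em, 1.906em, 2.695em, 3.811em, 5.389em, 7.620em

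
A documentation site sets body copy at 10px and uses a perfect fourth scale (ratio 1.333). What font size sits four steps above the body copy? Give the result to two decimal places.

10.0 × 1.333⁴ = 10.0 × 3.15733 ≈ 31.57

31.57px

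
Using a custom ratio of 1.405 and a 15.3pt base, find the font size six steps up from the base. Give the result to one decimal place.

15.3 × 1.405⁶ = 15.3 × 7.69233 ≈ 117.69

117.7pt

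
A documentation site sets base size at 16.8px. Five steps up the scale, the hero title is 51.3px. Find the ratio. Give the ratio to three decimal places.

r⁵ = 51.3 / 16.8, so r = (51.3/16.8)^(1/5).
r = 3.0536^(1/5) ≈ 1.2501

1.250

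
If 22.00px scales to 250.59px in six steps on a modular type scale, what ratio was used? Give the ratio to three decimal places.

The ratio satisfies 22.00 × r⁶ = 250.59, so r = (250.59 / 22.00)^(1/6).
r = 11.3905^(1/6) ≈ 1.5000

1.500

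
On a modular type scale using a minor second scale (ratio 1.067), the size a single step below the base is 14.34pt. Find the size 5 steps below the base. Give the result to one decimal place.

11.1pt

The gap is -5 − (-1) = -4 steps, so the factor is 1.067^-4.
14.34 ÷ 1.067⁴ = 14.34 ÷ 1.29616 ≈ 11.063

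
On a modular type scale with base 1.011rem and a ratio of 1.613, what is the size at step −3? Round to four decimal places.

0.2409rem

1.011 ÷ 1.613³ = 1.011 ÷ 4.19665 ≈ 0.2409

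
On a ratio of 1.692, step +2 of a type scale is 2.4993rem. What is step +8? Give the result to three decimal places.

58.644rem

2.4993 × 1.692⁶ = 2.4993 × 23.46401 ≈ 58.644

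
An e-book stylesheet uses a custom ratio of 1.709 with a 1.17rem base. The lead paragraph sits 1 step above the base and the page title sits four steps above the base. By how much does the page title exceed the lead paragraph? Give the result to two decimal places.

Step 1: 1.17 × 1.709 = 1.9995rem
Step 4: 1.17 × 1.709⁴ = 9.9805rem
Difference: 9.9805 − 1.9995 = 7.9810rem

7.98rem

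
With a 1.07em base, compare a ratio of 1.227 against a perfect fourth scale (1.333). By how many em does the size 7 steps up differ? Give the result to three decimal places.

3.522em

At 1.227: 1.07 × 1.227⁷ = 4.48018em
Perfect fourth: 1.07 × 1.333⁷ = 8.00193em
Difference: 8.00193 − 4.48018 = 3.52175em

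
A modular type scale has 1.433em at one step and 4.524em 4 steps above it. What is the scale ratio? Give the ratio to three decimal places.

The ratio satisfies 1.433 × r⁴ = 4.524, so r = (4.524 / 1.433)^(1/4).
r = 3.1570^(1/4) ≈ 1.3330

1.333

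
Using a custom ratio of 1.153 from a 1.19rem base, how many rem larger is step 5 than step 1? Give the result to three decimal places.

Step 1: 1.19 × 1.153 = 1.37207rem
Step 5: 1.19 × 1.153⁵ = 2.42490rem
Difference: 2.42490 − 1.37207 = 1.05283rem

1.053rem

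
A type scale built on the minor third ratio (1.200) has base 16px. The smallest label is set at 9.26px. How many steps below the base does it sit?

3

1.200ⁿ = 16 / 9.26 = 1.7279
n = ln(1.7279) / ln(1.200) = 0.5469 / 0.1823 ≈ 3.00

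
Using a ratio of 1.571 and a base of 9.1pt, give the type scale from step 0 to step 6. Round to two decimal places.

9.10pt, 14.30pt, 22.46pt, 35.28pt, 55.43pt, 87.08pt, 136.80pt

Step 0: 9.1pt
Step 1: 9.1 × 1.571 = 14.30
Step 2: 9.1 × 1.571² = 22.46
Step 3: 9.1 × 1.571³ = 35.28
Step 4: 9.1 × 1.571⁴ = 55.43
Step 5: 9.1 × 1.571⁵ = 87.08
Step 6: 9.1 × 1.571⁶ = 136.80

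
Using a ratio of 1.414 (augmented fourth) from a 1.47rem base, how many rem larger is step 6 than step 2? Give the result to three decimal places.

8.810rem

Step 2: 1.47 × 1.414² = 2.93911rem
Step 6: 1.47 × 1.414⁶ = 11.74935rem
Difference: 11.74935 − 2.93911 = 8.81024rem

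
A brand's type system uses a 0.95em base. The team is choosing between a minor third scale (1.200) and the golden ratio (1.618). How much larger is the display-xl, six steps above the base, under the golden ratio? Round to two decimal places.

Minor third: 0.95 × 1.200⁶ = 2.8367em
Golden ratio: 0.95 × 1.618⁶ = 17.0449em
Difference: 17.0449 − 2.8367 = 14.2082em

14.21em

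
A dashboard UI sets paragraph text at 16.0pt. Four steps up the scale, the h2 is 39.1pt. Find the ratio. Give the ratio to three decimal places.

The ratio satisfies 16.0 × r⁴ = 39.1, so r = (39.1 / 16.0)^(1/4).
r = 2.4438^(1/4) ≈ 1.2503

1.250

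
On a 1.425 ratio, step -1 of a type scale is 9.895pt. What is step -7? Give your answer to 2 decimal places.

9.895 ÷ 1.425⁶ = 9.895 ÷ 8.37316 ≈ 1.182

1.18pt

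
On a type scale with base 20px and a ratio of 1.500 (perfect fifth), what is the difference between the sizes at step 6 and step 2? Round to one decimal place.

182.8px

Step 2: 20.0 × 1.500² = 45.000px
Step 6: 20.0 × 1.500⁶ = 227.812px
Difference: 227.812 − 45.000 = 182.812px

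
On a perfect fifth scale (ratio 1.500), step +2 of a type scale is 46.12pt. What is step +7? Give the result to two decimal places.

350.22pt

46.12 × 1.500⁵ = 46.12 × 7.59375 ≈ 350.224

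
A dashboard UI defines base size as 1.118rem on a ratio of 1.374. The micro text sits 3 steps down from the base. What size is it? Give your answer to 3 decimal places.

Each step on a modular scale multiplies by the ratio, so the size n steps from the base is base × ratioⁿ.
1.118 ÷ 1.374³ = 1.118 ÷ 2.59394 ≈ 0.431

0.431rem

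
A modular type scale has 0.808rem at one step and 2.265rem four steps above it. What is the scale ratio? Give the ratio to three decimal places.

r⁴ = 2.265 / 0.808, so r = (2.265/0.808)^(1/4).
r = 2.8032^(1/4) ≈ 1.2939

1.294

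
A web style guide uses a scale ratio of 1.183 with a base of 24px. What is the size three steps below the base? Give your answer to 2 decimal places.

24.0 ÷ 1.183³ = 24.0 ÷ 1.65560 ≈ 14.50

14.50px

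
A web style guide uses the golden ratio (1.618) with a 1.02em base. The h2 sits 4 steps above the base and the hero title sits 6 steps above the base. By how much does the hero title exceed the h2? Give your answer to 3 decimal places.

Step 4: 1.02 × 1.618⁴ = 6.99060em
Step 6: 1.02 × 1.618⁶ = 18.30085em
Difference: 18.30085 − 6.99060 = 11.31025em

11.310em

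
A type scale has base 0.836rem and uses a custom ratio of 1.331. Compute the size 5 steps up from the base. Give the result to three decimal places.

0.836 × 1.331⁵ = 0.836 × 4.17725 ≈ 3.492

3.492rem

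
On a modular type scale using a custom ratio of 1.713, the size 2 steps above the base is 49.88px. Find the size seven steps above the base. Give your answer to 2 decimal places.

49.88 × 1.713⁵ = 49.88 × 14.74982 ≈ 735.721

735.72px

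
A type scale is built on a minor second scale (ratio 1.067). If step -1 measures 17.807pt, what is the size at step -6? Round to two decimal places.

12.88pt

The gap is -6 − (-1) = -5 steps, so the factor is 1.067^-5.
17.807 ÷ 1.067⁵ = 17.807 ÷ 1.38300 ≈ 12.876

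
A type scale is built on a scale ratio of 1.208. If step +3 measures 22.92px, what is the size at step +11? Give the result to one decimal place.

103.9px

The gap is 11 − (3) = 8 steps, so the factor is 1.208^8.
22.92 × 1.208⁸ = 22.92 × 4.53456 ≈ 103.932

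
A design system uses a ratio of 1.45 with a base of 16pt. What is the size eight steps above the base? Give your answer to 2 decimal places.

Every step multiplies by the scale ratio.
16.0 × 1.45⁸ = 16.0 × 19.54088 ≈ 312.65

312.65pt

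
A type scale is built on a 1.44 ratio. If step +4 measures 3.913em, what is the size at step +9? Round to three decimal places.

24.228em

3.913 × 1.44⁵ = 3.913 × 6.19174 ≈ 24.228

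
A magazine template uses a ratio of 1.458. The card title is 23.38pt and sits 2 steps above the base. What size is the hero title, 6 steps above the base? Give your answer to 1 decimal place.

23.38 × 1.458⁴ = 23.38 × 4.51887 ≈ 105.651

105.7pt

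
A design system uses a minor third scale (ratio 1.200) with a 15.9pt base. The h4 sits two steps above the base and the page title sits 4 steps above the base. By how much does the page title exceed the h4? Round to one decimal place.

10.1pt

Step 2: 15.9 × 1.200² = 22.896pt
Step 4: 15.9 × 1.200⁴ = 32.970pt
Difference: 32.970 − 22.896 = 10.074pt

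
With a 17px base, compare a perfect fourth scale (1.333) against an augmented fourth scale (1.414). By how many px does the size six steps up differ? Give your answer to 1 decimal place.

Perfect fourth: 17.0 × 1.333⁶ = 95.374px
Augmented fourth: 17.0 × 1.414⁶ = 135.877px
Difference: 135.877 − 95.374 = 40.503px

40.5px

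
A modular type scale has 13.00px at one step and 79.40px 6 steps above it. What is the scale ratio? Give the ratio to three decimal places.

1.352

The ratio satisfies 13.00 × r⁶ = 79.40, so r = (79.40 / 13.00)^(1/6).
r = 6.1077^(1/6) ≈ 1.3520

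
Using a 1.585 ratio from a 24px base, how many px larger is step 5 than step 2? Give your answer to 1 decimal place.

179.8px

Step 2: 24.0 × 1.585² = 60.293px
Step 5: 24.0 × 1.585⁵ = 240.081px
Difference: 240.081 − 60.293 = 179.788px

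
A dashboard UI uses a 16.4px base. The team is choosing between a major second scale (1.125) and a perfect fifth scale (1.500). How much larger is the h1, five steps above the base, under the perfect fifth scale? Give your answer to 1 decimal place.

95.0px

Major second: 16.4 × 1.125⁵ = 29.553px
Perfect fifth: 16.4 × 1.500⁵ = 124.537px
Difference: 124.537 − 29.553 = 94.984px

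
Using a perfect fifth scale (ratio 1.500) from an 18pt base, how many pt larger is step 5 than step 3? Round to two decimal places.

75.94pt

Step 3: 18.0 × 1.500³ = 60.7500pt
Step 5: 18.0 × 1.500⁵ = 136.6875pt
Difference: 136.6875 − 60.7500 = 75.9375pt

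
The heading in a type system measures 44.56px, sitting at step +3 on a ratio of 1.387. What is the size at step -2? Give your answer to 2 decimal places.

44.56 ÷ 1.387⁵ = 44.56 ÷ 5.13313 ≈ 8.681

8.68px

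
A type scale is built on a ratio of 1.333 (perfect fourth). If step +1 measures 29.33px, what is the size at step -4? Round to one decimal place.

7.0px

29.33 ÷ 1.333⁵ = 29.33 ÷ 4.20873 ≈ 6.969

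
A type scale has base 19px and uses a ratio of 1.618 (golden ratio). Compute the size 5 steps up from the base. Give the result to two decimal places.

210.69px

Every step multiplies by the scale ratio.
19.0 × 1.618⁵ = 19.0 × 11.08901 ≈ 210.69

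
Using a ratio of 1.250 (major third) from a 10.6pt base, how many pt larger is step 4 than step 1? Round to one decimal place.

12.6pt

Step 1: 10.6 × 1.250 = 13.250pt
Step 4: 10.6 × 1.250⁴ = 25.879pt
Difference: 25.879 − 13.250 = 12.629pt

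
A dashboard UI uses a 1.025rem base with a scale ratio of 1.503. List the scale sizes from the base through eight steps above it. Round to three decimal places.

1.025rem, 1.541rem, 2.315rem, 3.480rem, 5.231rem, 7.862rem, 11.816rem, 17.760rem, 26.693rem

Step 0: 1.025rem
Step 1: 1.025 × 1.503 = 1.541
Step 2: 1.025 × 1.503² = 2.315
Step 3: 1.025 × 1.503³ = 3.480
Step 4: 1.025 × 1.503⁴ = 5.231
Step 5: 1.025 × 1.503⁵ = 7.862
Step 6: 1.025 × 1.503⁶ = 11.816
Step 7: 1.025 × 1.503⁷ = 17.760
Step 8: 1.025 × 1.503⁸ = 26.693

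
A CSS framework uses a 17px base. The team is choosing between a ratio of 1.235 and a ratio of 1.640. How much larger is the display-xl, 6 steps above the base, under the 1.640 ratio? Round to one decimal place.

270.4px

At 1.235: 17.0 × 1.235⁶ = 60.319px
At 1.640: 17.0 × 1.640⁶ = 330.759px
Difference: 330.759 − 60.319 = 270.440px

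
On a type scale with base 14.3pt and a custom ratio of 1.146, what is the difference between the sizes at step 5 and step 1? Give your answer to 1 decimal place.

11.9pt

Step 1: 14.3 × 1.146 = 16.388pt
Step 5: 14.3 × 1.146⁵ = 28.266pt
Difference: 28.266 − 16.388 = 11.878pt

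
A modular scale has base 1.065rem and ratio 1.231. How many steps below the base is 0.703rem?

1.231ⁿ = 1.065 / 0.703 = 1.5149
n = ln(1.5149) / ln(1.231) = 0.4154 / 0.2078 ≈ 2.00

2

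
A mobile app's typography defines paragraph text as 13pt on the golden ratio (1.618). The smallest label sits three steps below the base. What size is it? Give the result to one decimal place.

Every step multiplies by the scale ratio.
13.0 ÷ 1.618³ = 13.0 ÷ 4.23580 ≈ 3.07

3.1pt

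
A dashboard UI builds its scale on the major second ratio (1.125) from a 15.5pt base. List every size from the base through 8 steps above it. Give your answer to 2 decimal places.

15.50pt, 17.44pt, 19.62pt, 22.07pt, 24.83pt, 27.93pt, 31.42pt, 35.35pt, 39.77pt

Step 0: 15.5pt
Step 1: 15.5 × 1.125 = 17.44
Step 2: 15.5 × 1.125² = 19.62
Step 3: 15.5 × 1.125³ = 22.07
Step 4: 15.5 × 1.125⁴ = 24.83
Step 5: 15.5 × 1.125⁵ = 27.93
Step 6: 15.5 × 1.125⁶ = 31.42
Step 7: 15.5 × 1.125⁷ = 35.35
Step 8: 15.5 × 1.125⁸ = 39.77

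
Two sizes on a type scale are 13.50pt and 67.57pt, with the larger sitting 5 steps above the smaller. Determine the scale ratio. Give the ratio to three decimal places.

1.380

The ratio satisfies 13.50 × r⁵ = 67.57, so r = (67.57 / 13.50)^(1/5).
r = 5.0052^(1/5) ≈ 1.3800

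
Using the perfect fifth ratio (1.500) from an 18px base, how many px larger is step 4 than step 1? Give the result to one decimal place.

Step 1: 18.0 × 1.500 = 27.000px
Step 4: 18.0 × 1.500⁴ = 91.125px
Difference: 91.125 − 27.000 = 64.125px

64.1px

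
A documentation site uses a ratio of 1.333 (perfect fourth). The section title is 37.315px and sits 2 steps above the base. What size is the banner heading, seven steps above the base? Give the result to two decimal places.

157.05px

37.315 × 1.333⁵ = 37.315 × 4.20873 ≈ 157.049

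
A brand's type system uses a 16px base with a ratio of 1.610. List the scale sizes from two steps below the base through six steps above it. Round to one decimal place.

Step -2: 16.0 ÷ 1.610² = 6.2
Step -1: 16.0 ÷ 1.610 = 9.9
Step 0: 16px
Step 1: 16.0 × 1.610 = 25.8
Step 2: 16.0 × 1.610² = 41.5
Step 3: 16.0 × 1.610³ = 66.8
Step 4: 16.0 × 1.610⁴ = 107.5
Step 5: 16.0 × 1.610⁵ = 173.1
Step 6: 16.0 × 1.610⁶ = 278.7

6.2px, 9.9px, 16.0px, 25.8px, 41.5px, 66.8px, 107.5px, 173.1px, 278.7px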